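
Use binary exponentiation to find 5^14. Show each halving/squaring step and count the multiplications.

Computing 5^14 by squaring (build up from 5^1; each line after the first costs one multiplication):

5^1 = 5
5^2 = (5^1)^2 = 5^2 = 25
5^3 = 5 * 5^2 = 5 * 25 = 125
5^6 = (5^3)^2 = 125^2 = 15625
5^7 = 5 * 5^6 = 5 * 15625 = 78125
5^14 = (5^7)^2 = 78125^2 = 6103515625

Result: 6103515625
Multiplications needed: 5 (5 lines after 5^1)

5^14 = 6103515625. Using exponentiation by squaring, this requires 5 multiplications. The key idea: if the exponent is even, square the half-power; if odd, multiply by the base once.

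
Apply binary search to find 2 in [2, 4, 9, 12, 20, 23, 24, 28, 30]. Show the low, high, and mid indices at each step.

Binary search for 2 in [2, 4, 9, 12, 20, 23, 24, 28, 30]:

lo=0, hi=8, mid=4, arr[mid]=20 -> 20 > 2, search left half
lo=0, hi=3, mid=1, arr[mid]=4 -> 4 > 2, search left half
lo=0, hi=0, mid=0, arr[mid]=2 -> Found target at index 0!

Binary search finds 2 at index 0 after 3 comparisons. The search repeatedly halves the search space by comparing with the middle element.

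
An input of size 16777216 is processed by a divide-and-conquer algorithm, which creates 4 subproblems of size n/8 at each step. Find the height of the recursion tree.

For divide and conquer with division factor 8:

Problem sizes at each level:
Level 0: 16777216
Level 1: 2097152
Level 2: 262144
Level 3: 32768
Level 4: 4096
Level 5: 512
Level 6: 64
Level 7: 8
Level 8: 1

The root is level 0 and the size-1 base case is level 8 (the tree spans levels 0 through 8, i.e. 9 levels counting the root), so the depth is the number of divisions: log_8(16777216) = 8

The recursion tree depth is log_8(16777216) = 8. At each level, the problem size is divided by 8, so it takes 8 divisions to reduce to a base case of size 1. The algorithm makes 4 recursive calls at each level.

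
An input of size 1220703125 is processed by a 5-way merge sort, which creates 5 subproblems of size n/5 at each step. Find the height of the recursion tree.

For divide and conquer with division factor 5:

Problem sizes at each level:
Level 0: 1220703125
Level 1: 244140625
Level 2: 48828125
Level 3: 9765625
Level 4: 1953125
Level 5: 390625
Level 6: 78125
Level 7: 15625
Level 8: 3125
Level 9: 625
Level 10: 125
Level 11: 25
Level 12: 5
Level 13: 1

The root is level 0 and the size-1 base case is level 13 (the tree spans levels 0 through 13, i.e. 14 levels counting the root), so the depth is the number of divisions: log_5(1220703125) = 13

The recursion tree depth is log_5(1220703125) = 13. At each level, the problem size is divided by 5, so it takes 13 divisions to reduce to a base case of size 1. The algorithm makes 5 recursive calls at each level.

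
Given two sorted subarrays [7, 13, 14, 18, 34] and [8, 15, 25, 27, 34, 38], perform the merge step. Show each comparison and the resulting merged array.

Merging process:

Compare 7 vs 8: take 7 from left. Merged: [7]
Compare 13 vs 8: take 8 from right. Merged: [7, 8]
Compare 13 vs 15: take 13 from left. Merged: [7, 8, 13]
Compare 14 vs 15: take 14 from left. Merged: [7, 8, 13, 14]
Compare 18 vs 15: take 15 from right. Merged: [7, 8, 13, 14, 15]
Compare 18 vs 25: take 18 from left. Merged: [7, 8, 13, 14, 15, 18]
Compare 34 vs 25: take 25 from right. Merged: [7, 8, 13, 14, 15, 18, 25]
Compare 34 vs 27: take 27 from right. Merged: [7, 8, 13, 14, 15, 18, 25, 27]
Compare 34 vs 34: take 34 from left. Merged: [7, 8, 13, 14, 15, 18, 25, 27, 34]
Append remaining from right: [34, 38]. Merged: [7, 8, 13, 14, 15, 18, 25, 27, 34, 34, 38]

Final merged array: [7, 8, 13, 14, 15, 18, 25, 27, 34, 34, 38]
Total comparisons: 9

The merged array is [7, 8, 13, 14, 15, 18, 25, 27, 34, 34, 38], requiring 9 comparisons. The merge step runs in O(n) time where n is the total number of elements.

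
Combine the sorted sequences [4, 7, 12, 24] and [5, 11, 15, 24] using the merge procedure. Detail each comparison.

Merging process:

Compare 4 vs 5: take 4 from left. Merged: [4]
Compare 7 vs 5: take 5 from right. Merged: [4, 5]
Compare 7 vs 11: take 7 from left. Merged: [4, 5, 7]
Compare 12 vs 11: take 11 from right. Merged: [4, 5, 7, 11]
Compare 12 vs 15: take 12 from left. Merged: [4, 5, 7, 11, 12]
Compare 24 vs 15: take 15 from right. Merged: [4, 5, 7, 11, 12, 15]
Compare 24 vs 24: take 24 from left. Merged: [4, 5, 7, 11, 12, 15, 24]
Append remaining from right: [24]. Merged: [4, 5, 7, 11, 12, 15, 24, 24]

Final merged array: [4, 5, 7, 11, 12, 15, 24, 24]
Total comparisons: 7

The merged array is [4, 5, 7, 11, 12, 15, 24, 24], requiring 7 comparisons. The merge step runs in O(n) time where n is the total number of elements.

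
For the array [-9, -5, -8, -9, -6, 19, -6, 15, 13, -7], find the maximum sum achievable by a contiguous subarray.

Using Kadane's algorithm on [-9, -5, -8, -9, -6, 19, -6, 15, 13, -7]:

Scanning through the array:
Position 1 (value -5): max_ending_here = -5, max_so_far = -5
Position 2 (value -8): max_ending_here = -8, max_so_far = -5
Position 3 (value -9): max_ending_here = -9, max_so_far = -5
Position 4 (value -6): max_ending_here = -6, max_so_far = -5
Position 5 (value 19): max_ending_here = 19, max_so_far = 19
Position 6 (value -6): max_ending_here = 13, max_so_far = 19
Position 7 (value 15): max_ending_here = 28, max_so_far = 28
Position 8 (value 13): max_ending_here = 41, max_so_far = 41
Position 9 (value -7): max_ending_here = 34, max_so_far = 41

Maximum subarray: [19, -6, 15, 13]
Maximum sum: 41

The maximum subarray is [19, -6, 15, 13] with sum 41. This subarray runs from index 5 to index 8.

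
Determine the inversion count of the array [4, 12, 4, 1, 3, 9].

Finding inversions in [4, 12, 4, 1, 3, 9]:

(0, 3): arr[0]=4 > arr[3]=1
(0, 4): arr[0]=4 > arr[4]=3
(1, 2): arr[1]=12 > arr[2]=4
(1, 3): arr[1]=12 > arr[3]=1
(1, 4): arr[1]=12 > arr[4]=3
(1, 5): arr[1]=12 > arr[5]=9
(2, 3): arr[2]=4 > arr[3]=1
(2, 4): arr[2]=4 > arr[4]=3

Total inversions: 8

The array has 8 inversion(s): (0,3), (0,4), (1,2), (1,3), (1,4), (1,5), (2,3), (2,4). Each pair (i,j) satisfies i < j and arr[i] > arr[j].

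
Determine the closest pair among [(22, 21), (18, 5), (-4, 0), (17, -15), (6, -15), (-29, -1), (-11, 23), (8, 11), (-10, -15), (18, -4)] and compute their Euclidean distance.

Computing all pairwise distances among 10 points:

d((22, 21), (18, 5)) = 16.4924
d((22, 21), (-4, 0)) = 33.4215
d((22, 21), (17, -15)) = 36.3456
d((22, 21), (6, -15)) = 39.3954
d((22, 21), (-29, -1)) = 55.5428
d((22, 21), (-11, 23)) = 33.0606
d((22, 21), (8, 11)) = 17.2047
d((22, 21), (-10, -15)) = 48.1664
d((22, 21), (18, -4)) = 25.318
d((18, 5), (-4, 0)) = 22.561
d((18, 5), (17, -15)) = 20.025
d((18, 5), (6, -15)) = 23.3238
d((18, 5), (-29, -1)) = 47.3814
d((18, 5), (-11, 23)) = 34.1321
d((18, 5), (8, 11)) = 11.6619
d((18, 5), (-10, -15)) = 34.4093
d((18, 5), (18, -4)) = 9.0 <-- minimum
d((-4, 0), (17, -15)) = 25.807
d((-4, 0), (6, -15)) = 18.0278
d((-4, 0), (-29, -1)) = 25.02
d((-4, 0), (-11, 23)) = 24.0416
d((-4, 0), (8, 11)) = 16.2788
d((-4, 0), (-10, -15)) = 16.1555
d((-4, 0), (18, -4)) = 22.3607
d((17, -15), (6, -15)) = 11.0
d((17, -15), (-29, -1)) = 48.0833
d((17, -15), (-11, 23)) = 47.2017
d((17, -15), (8, 11)) = 27.5136
d((17, -15), (-10, -15)) = 27.0
d((17, -15), (18, -4)) = 11.0454
d((6, -15), (-29, -1)) = 37.6962
d((6, -15), (-11, 23)) = 41.6293
d((6, -15), (8, 11)) = 26.0768
d((6, -15), (-10, -15)) = 16.0
d((6, -15), (18, -4)) = 16.2788
d((-29, -1), (-11, 23)) = 30.0
d((-29, -1), (8, 11)) = 38.8973
d((-29, -1), (-10, -15)) = 23.6008
d((-29, -1), (18, -4)) = 47.0956
d((-11, 23), (8, 11)) = 22.4722
d((-11, 23), (-10, -15)) = 38.0132
d((-11, 23), (18, -4)) = 39.6232
d((8, 11), (-10, -15)) = 31.6228
d((8, 11), (18, -4)) = 18.0278
d((-10, -15), (18, -4)) = 30.0832

Closest pair: (18, 5) and (18, -4) with distance 9.0

The closest pair is (18, 5) and (18, -4) with Euclidean distance 9.0. For 10 points, brute-force pairwise comparison is shown above. For large n, the divide-and-conquer algorithm (sort by x, recurse on halves, check the dividing strip) achieves O(n log n).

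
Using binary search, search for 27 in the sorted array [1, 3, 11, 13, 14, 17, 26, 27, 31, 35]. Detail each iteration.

Binary search for 27 in [1, 3, 11, 13, 14, 17, 26, 27, 31, 35]:

lo=0, hi=9, mid=4, arr[mid]=14 -> 14 < 27, search right half
lo=5, hi=9, mid=7, arr[mid]=27 -> Found target at index 7!

Binary search finds 27 at index 7 after 2 comparisons. The search repeatedly halves the search space by comparing with the middle element.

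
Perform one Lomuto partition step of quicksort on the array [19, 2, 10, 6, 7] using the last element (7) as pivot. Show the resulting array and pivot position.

Lomuto partition with pivot = 7:

Initial array: [19, 2, 10, 6, 7]

arr[0]=19 > 7: no swap
arr[1]=2 <= 7: swap with position 0, array becomes [2, 19, 10, 6, 7]
arr[2]=10 > 7: no swap
arr[3]=6 <= 7: swap with position 1, array becomes [2, 6, 10, 19, 7]

Place pivot at position 2: [2, 6, 7, 19, 10]
Pivot position: 2

After partitioning with pivot 7, the array becomes [2, 6, 7, 19, 10]. The pivot is placed at index 2. All elements to the left of the pivot are <= 7, and all elements to the right are > 7.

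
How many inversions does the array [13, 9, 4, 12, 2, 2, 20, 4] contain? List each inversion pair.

Finding inversions in [13, 9, 4, 12, 2, 2, 20, 4]:

(0, 1): arr[0]=13 > arr[1]=9
(0, 2): arr[0]=13 > arr[2]=4
(0, 3): arr[0]=13 > arr[3]=12
(0, 4): arr[0]=13 > arr[4]=2
(0, 5): arr[0]=13 > arr[5]=2
(0, 7): arr[0]=13 > arr[7]=4
(1, 2): arr[1]=9 > arr[2]=4
(1, 4): arr[1]=9 > arr[4]=2
(1, 5): arr[1]=9 > arr[5]=2
(1, 7): arr[1]=9 > arr[7]=4
(2, 4): arr[2]=4 > arr[4]=2
(2, 5): arr[2]=4 > arr[5]=2
(3, 4): arr[3]=12 > arr[4]=2
(3, 5): arr[3]=12 > arr[5]=2
(3, 7): arr[3]=12 > arr[7]=4
(6, 7): arr[6]=20 > arr[7]=4

Total inversions: 16

The array has 16 inversion(s): (0,1), (0,2), (0,3), (0,4), (0,5), (0,7), (1,2), (1,4), (1,5), (1,7), (2,4), (2,5), (3,4), (3,5), (3,7), (6,7). Each pair (i,j) satisfies i < j and arr[i] > arr[j].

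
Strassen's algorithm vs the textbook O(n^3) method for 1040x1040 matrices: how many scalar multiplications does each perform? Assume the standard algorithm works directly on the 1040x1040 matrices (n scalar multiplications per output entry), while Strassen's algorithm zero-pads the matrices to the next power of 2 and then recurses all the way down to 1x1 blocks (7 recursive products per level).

Matrix multiplication for 1040x1040 matrices:

Strassen's algorithm requires power-of-2 dimensions. Pad 1040x1040 to 2048x2048 (next power of 2).

Standard algorithm: 1040^3 = 1124864000 multiplications
Strassen's algorithm: 7^(log2(2048)) = 7^11 = 1977326743 multiplications
Difference: 1124864000 - 1977326743 = -852462743 (Strassen uses MORE here due to padding overhead — for small or just-over-power-of-2 n, padding can outweigh the per-level savings)

Standard: 1124864000 multiplications (1040^3). Strassen: 1977326743 multiplications (7^11, after padding to 2048x2048). Strassen reduces 8 recursive multiplications to 7 at each level.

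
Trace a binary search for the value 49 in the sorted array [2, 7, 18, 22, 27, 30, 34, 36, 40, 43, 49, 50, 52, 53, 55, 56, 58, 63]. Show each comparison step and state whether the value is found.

Binary search for 49 in [2, 7, 18, 22, 27, 30, 34, 36, 40, 43, 49, 50, 52, 53, 55, 56, 58, 63]:

lo=0, hi=17, mid=8, arr[mid]=40 -> 40 < 49, search right half
lo=9, hi=17, mid=13, arr[mid]=53 -> 53 > 49, search left half
lo=9, hi=12, mid=10, arr[mid]=49 -> Found target at index 10!

Binary search finds 49 at index 10 after 3 comparisons. The search repeatedly halves the search space by comparing with the middle element.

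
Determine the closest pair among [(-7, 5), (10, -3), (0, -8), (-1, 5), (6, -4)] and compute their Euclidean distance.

Computing all pairwise distances among 5 points:

d((-7, 5), (10, -3)) = 18.7883
d((-7, 5), (0, -8)) = 14.7648
d((-7, 5), (-1, 5)) = 6.0
d((-7, 5), (6, -4)) = 15.8114
d((10, -3), (0, -8)) = 11.1803
d((10, -3), (-1, 5)) = 13.6015
d((10, -3), (6, -4)) = 4.1231 <-- minimum
d((0, -8), (-1, 5)) = 13.0384
d((0, -8), (6, -4)) = 7.2111
d((-1, 5), (6, -4)) = 11.4018

Closest pair: (10, -3) and (6, -4) with distance 4.1231

The closest pair is (10, -3) and (6, -4) with Euclidean distance 4.1231. For 5 points, brute-force pairwise comparison is shown above. For large n, the divide-and-conquer algorithm (sort by x, recurse on halves, check the dividing strip) achieves O(n log n).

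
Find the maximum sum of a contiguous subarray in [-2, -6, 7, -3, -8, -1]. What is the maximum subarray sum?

Using Kadane's algorithm on [-2, -6, 7, -3, -8, -1]:

Scanning through the array:
Position 1 (value -6): max_ending_here = -6, max_so_far = -2
Position 2 (value 7): max_ending_here = 7, max_so_far = 7
Position 3 (value -3): max_ending_here = 4, max_so_far = 7
Position 4 (value -8): max_ending_here = -4, max_so_far = 7
Position 5 (value -1): max_ending_here = -1, max_so_far = 7

Maximum subarray: [7]
Maximum sum: 7

The maximum subarray is [7] with sum 7. This subarray runs from index 2 to index 2.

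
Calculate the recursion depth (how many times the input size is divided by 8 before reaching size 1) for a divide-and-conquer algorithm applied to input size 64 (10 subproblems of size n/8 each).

For divide and conquer with division factor 8:

Problem sizes at each level:
Level 0: 64
Level 1: 8
Level 2: 1

The root is level 0 and the size-1 base case is level 2 (the tree spans levels 0 through 2, i.e. 3 levels counting the root), so the depth is the number of divisions: log_8(64) = 2

The recursion tree depth is log_8(64) = 2. At each level, the problem size is divided by 8, so it takes 2 divisions to reduce to a base case of size 1. The algorithm makes 10 recursive calls at each level.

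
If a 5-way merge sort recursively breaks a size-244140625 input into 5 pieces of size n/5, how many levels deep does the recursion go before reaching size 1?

For divide and conquer with division factor 5:

Problem sizes at each level:
Level 0: 244140625
Level 1: 48828125
Level 2: 9765625
Level 3: 1953125
Level 4: 390625
Level 5: 78125
Level 6: 15625
Level 7: 3125
Level 8: 625
Level 9: 125
Level 10: 25
Level 11: 5
Level 12: 1

The root is level 0 and the size-1 base case is level 12 (the tree spans levels 0 through 12, i.e. 13 levels counting the root), so the depth is the number of divisions: log_5(244140625) = 12

The recursion tree depth is log_5(244140625) = 12. At each level, the problem size is divided by 5, so it takes 12 divisions to reduce to a base case of size 1. The algorithm makes 5 recursive calls at each level.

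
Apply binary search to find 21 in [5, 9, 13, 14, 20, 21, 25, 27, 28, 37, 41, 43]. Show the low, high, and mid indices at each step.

Binary search for 21 in [5, 9, 13, 14, 20, 21, 25, 27, 28, 37, 41, 43]:

lo=0, hi=11, mid=5, arr[mid]=21 -> Found target at index 5!

Binary search finds 21 at index 5 after 1 comparisons. The search repeatedly halves the search space by comparing with the middle element.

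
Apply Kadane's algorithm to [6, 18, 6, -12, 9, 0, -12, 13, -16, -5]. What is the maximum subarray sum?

Using Kadane's algorithm on [6, 18, 6, -12, 9, 0, -12, 13, -16, -5]:

Scanning through the array:
Position 1 (value 18): max_ending_here = 24, max_so_far = 24
Position 2 (value 6): max_ending_here = 30, max_so_far = 30
Position 3 (value -12): max_ending_here = 18, max_so_far = 30
Position 4 (value 9): max_ending_here = 27, max_so_far = 30
Position 5 (value 0): max_ending_here = 27, max_so_far = 30
Position 6 (value -12): max_ending_here = 15, max_so_far = 30
Position 7 (value 13): max_ending_here = 28, max_so_far = 30
Position 8 (value -16): max_ending_here = 12, max_so_far = 30
Position 9 (value -5): max_ending_here = 7, max_so_far = 30

Maximum subarray: [6, 18, 6]
Maximum sum: 30

The maximum subarray is [6, 18, 6] with sum 30. This subarray runs from index 0 to index 2.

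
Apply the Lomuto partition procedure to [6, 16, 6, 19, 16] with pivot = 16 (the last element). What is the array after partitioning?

Lomuto partition with pivot = 16:

Initial array: [6, 16, 6, 19, 16]

arr[0]=6 <= 16: swap with position 0, array becomes [6, 16, 6, 19, 16]
arr[1]=16 <= 16: swap with position 1, array becomes [6, 16, 6, 19, 16]
arr[2]=6 <= 16: swap with position 2, array becomes [6, 16, 6, 19, 16]
arr[3]=19 > 16: no swap

Place pivot at position 3: [6, 16, 6, 16, 19]
Pivot position: 3

After partitioning with pivot 16, the array becomes [6, 16, 6, 16, 19]. The pivot is placed at index 3. All elements to the left of the pivot are <= 16, and all elements to the right are > 16.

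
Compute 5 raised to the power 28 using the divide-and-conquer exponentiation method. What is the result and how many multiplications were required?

Computing 5^28 by squaring (build up from 5^1; each line after the first costs one multiplication):

5^1 = 5
5^2 = (5^1)^2 = 5^2 = 25
5^3 = 5 * 5^2 = 5 * 25 = 125
5^6 = (5^3)^2 = 125^2 = 15625
5^7 = 5 * 5^6 = 5 * 15625 = 78125
5^14 = (5^7)^2 = 78125^2 = 6103515625
5^28 = (5^14)^2 = 6103515625^2 = 37252902984619140625

Result: 37252902984619140625
Multiplications needed: 6 (6 lines after 5^1)

5^28 = 37252902984619140625. Using exponentiation by squaring, this requires 6 multiplications. The key idea: if the exponent is even, square the half-power; if odd, multiply by the base once.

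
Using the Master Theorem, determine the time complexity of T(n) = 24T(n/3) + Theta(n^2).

Master Theorem for T(n) = 24T(n/3) + O(n^2):

a = 24, b = 3, c = 2
log_b(a) = log_3(24) = 2.8928

Case 1: c = 2 < log_3(24) = 2.8928
T(n) = O(n^(log_3 24))

For T(n) = 24T(n/3) + O(n^2): log_3(24) = 2.8928. This is Case 1 of the Master Theorem (c < log_b(a), work dominated by leaves), giving O(n^(log_3 24)).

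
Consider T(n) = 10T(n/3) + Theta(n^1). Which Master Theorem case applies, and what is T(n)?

Master Theorem for T(n) = 10T(n/3) + O(n^1):

a = 10, b = 3, c = 1
log_b(a) = log_3(10) = 2.0959

Case 1: c = 1 < log_3(10) = 2.0959
T(n) = O(n^(log_3 10))

For T(n) = 10T(n/3) + O(n^1): log_3(10) = 2.0959. This is Case 1 of the Master Theorem (c < log_b(a), work dominated by leaves), giving O(n^(log_3 10)).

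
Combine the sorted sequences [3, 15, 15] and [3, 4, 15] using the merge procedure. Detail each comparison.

Merging process:

Compare 3 vs 3: take 3 from left. Merged: [3]
Compare 15 vs 3: take 3 from right. Merged: [3, 3]
Compare 15 vs 4: take 4 from right. Merged: [3, 3, 4]
Compare 15 vs 15: take 15 from left. Merged: [3, 3, 4, 15]
Compare 15 vs 15: take 15 from left. Merged: [3, 3, 4, 15, 15]
Append remaining from right: [15]. Merged: [3, 3, 4, 15, 15, 15]

Final merged array: [3, 3, 4, 15, 15, 15]
Total comparisons: 5

The merged array is [3, 3, 4, 15, 15, 15], requiring 5 comparisons. The merge step runs in O(n) time where n is the total number of elements.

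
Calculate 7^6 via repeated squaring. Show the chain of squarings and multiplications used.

Computing 7^6 by squaring (build up from 7^1; each line after the first costs one multiplication):

7^1 = 7
7^2 = (7^1)^2 = 7^2 = 49
7^3 = 7 * 7^2 = 7 * 49 = 343
7^6 = (7^3)^2 = 343^2 = 117649

Result: 117649
Multiplications needed: 3 (3 lines after 7^1)

7^6 = 117649. Using exponentiation by squaring, this requires 3 multiplications. The key idea: if the exponent is even, square the half-power; if odd, multiply by the base once.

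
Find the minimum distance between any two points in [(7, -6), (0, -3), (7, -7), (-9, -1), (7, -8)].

Computing all pairwise distances among 5 points:

d((7, -6), (0, -3)) = 7.6158
d((7, -6), (7, -7)) = 1.0 <-- minimum
d((7, -6), (-9, -1)) = 16.7631
d((7, -6), (7, -8)) = 2.0
d((0, -3), (7, -7)) = 8.0623
d((0, -3), (-9, -1)) = 9.2195
d((0, -3), (7, -8)) = 8.6023
d((7, -7), (-9, -1)) = 17.088
d((7, -7), (7, -8)) = 1.0 <-- minimum
d((-9, -1), (7, -8)) = 17.4642

Minimum distance: 1.0 (tie among 2 pairs: (7, -6) and (7, -7); (7, -7) and (7, -8))

The minimum Euclidean distance is 1.0. There is a tie: 2 pairs achieve this minimum — (7, -6) and (7, -7); (7, -7) and (7, -8). Any of these is a valid closest pair. For 5 points, brute-force pairwise comparison is shown above. For large n, the divide-and-conquer algorithm (sort by x, recurse on halves, check the dividing strip) achieves O(n log n).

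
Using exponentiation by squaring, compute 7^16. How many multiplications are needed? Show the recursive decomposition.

Computing 7^16 by squaring (build up from 7^1; each line after the first costs one multiplication):

7^1 = 7
7^2 = (7^1)^2 = 7^2 = 49
7^4 = (7^2)^2 = 49^2 = 2401
7^8 = (7^4)^2 = 2401^2 = 5764801
7^16 = (7^8)^2 = 5764801^2 = 33232930569601

Result: 33232930569601
Multiplications needed: 4 (4 lines after 7^1)

7^16 = 33232930569601. Using exponentiation by squaring, this requires 4 multiplications. The key idea: if the exponent is even, square the half-power; if odd, multiply by the base once.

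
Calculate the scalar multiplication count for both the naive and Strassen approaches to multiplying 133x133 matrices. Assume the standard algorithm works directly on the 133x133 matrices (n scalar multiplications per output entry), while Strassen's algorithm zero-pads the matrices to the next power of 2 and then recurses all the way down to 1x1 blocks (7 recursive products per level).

Matrix multiplication for 133x133 matrices:

Strassen's algorithm requires power-of-2 dimensions. Pad 133x133 to 256x256 (next power of 2).

Standard algorithm: 133^3 = 2352637 multiplications
Strassen's algorithm: 7^(log2(256)) = 7^8 = 5764801 multiplications
Difference: 2352637 - 5764801 = -3412164 (Strassen uses MORE here due to padding overhead — for small or just-over-power-of-2 n, padding can outweigh the per-level savings)

Standard: 2352637 multiplications (133^3). Strassen: 5764801 multiplications (7^8, after padding to 256x256). Strassen reduces 8 recursive multiplications to 7 at each level.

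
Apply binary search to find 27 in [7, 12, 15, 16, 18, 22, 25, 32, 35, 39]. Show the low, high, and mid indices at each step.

Binary search for 27 in [7, 12, 15, 16, 18, 22, 25, 32, 35, 39]:

lo=0, hi=9, mid=4, arr[mid]=18 -> 18 < 27, search right half
lo=5, hi=9, mid=7, arr[mid]=32 -> 32 > 27, search left half
lo=5, hi=6, mid=5, arr[mid]=22 -> 22 < 27, search right half
lo=6, hi=6, mid=6, arr[mid]=25 -> 25 < 27, search right half
lo=7 > hi=6, target 27 not found

Binary search determines that 27 is not in the array after 4 comparisons. The search space was exhausted without finding the target.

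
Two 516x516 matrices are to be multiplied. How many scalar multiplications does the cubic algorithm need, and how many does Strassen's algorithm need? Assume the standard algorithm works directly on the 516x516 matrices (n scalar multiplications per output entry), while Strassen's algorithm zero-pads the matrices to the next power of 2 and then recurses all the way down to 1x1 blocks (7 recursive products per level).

Matrix multiplication for 516x516 matrices:

Strassen's algorithm requires power-of-2 dimensions. Pad 516x516 to 1024x1024 (next power of 2).

Standard algorithm: 516^3 = 137388096 multiplications
Strassen's algorithm: 7^(log2(1024)) = 7^10 = 282475249 multiplications
Difference: 137388096 - 282475249 = -145087153 (Strassen uses MORE here due to padding overhead — for small or just-over-power-of-2 n, padding can outweigh the per-level savings)

Standard: 137388096 multiplications (516^3). Strassen: 282475249 multiplications (7^10, after padding to 1024x1024). Strassen reduces 8 recursive multiplications to 7 at each level.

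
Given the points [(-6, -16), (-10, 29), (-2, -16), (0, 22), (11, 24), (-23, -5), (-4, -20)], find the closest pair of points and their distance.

Computing all pairwise distances among 7 points:

d((-6, -16), (-10, 29)) = 45.1774
d((-6, -16), (-2, -16)) = 4.0 <-- minimum
d((-6, -16), (0, 22)) = 38.4708
d((-6, -16), (11, 24)) = 43.4626
d((-6, -16), (-23, -5)) = 20.2485
d((-6, -16), (-4, -20)) = 4.4721
d((-10, 29), (-2, -16)) = 45.7056
d((-10, 29), (0, 22)) = 12.2066
d((-10, 29), (11, 24)) = 21.587
d((-10, 29), (-23, -5)) = 36.4005
d((-10, 29), (-4, -20)) = 49.366
d((-2, -16), (0, 22)) = 38.0526
d((-2, -16), (11, 24)) = 42.0595
d((-2, -16), (-23, -5)) = 23.7065
d((-2, -16), (-4, -20)) = 4.4721
d((0, 22), (11, 24)) = 11.1803
d((0, 22), (-23, -5)) = 35.4683
d((0, 22), (-4, -20)) = 42.19
d((11, 24), (-23, -5)) = 44.6878
d((11, 24), (-4, -20)) = 46.4866
d((-23, -5), (-4, -20)) = 24.2074

Closest pair: (-6, -16) and (-2, -16) with distance 4.0

The closest pair is (-6, -16) and (-2, -16) with Euclidean distance 4.0. For 7 points, brute-force pairwise comparison is shown above. For large n, the divide-and-conquer algorithm (sort by x, recurse on halves, check the dividing strip) achieves O(n log n).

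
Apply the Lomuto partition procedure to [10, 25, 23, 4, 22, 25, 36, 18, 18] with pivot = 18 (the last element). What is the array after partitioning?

Lomuto partition with pivot = 18:

Initial array: [10, 25, 23, 4, 22, 25, 36, 18, 18]

arr[0]=10 <= 18: swap with position 0, array becomes [10, 25, 23, 4, 22, 25, 36, 18, 18]
arr[1]=25 > 18: no swap
arr[2]=23 > 18: no swap
arr[3]=4 <= 18: swap with position 1, array becomes [10, 4, 23, 25, 22, 25, 36, 18, 18]
arr[4]=22 > 18: no swap
arr[5]=25 > 18: no swap
arr[6]=36 > 18: no swap
arr[7]=18 <= 18: swap with position 2, array becomes [10, 4, 18, 25, 22, 25, 36, 23, 18]

Place pivot at position 3: [10, 4, 18, 18, 22, 25, 36, 23, 25]
Pivot position: 3

After partitioning with pivot 18, the array becomes [10, 4, 18, 18, 22, 25, 36, 23, 25]. The pivot is placed at index 3. All elements to the left of the pivot are <= 18, and all elements to the right are > 18.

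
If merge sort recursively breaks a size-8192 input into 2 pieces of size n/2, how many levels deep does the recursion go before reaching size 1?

For divide and conquer with division factor 2:

Problem sizes at each level:
Level 0: 8192
Level 1: 4096
Level 2: 2048
Level 3: 1024
Level 4: 512
Level 5: 256
Level 6: 128
Level 7: 64
Level 8: 32
Level 9: 16
Level 10: 8
Level 11: 4
Level 12: 2
Level 13: 1

The root is level 0 and the size-1 base case is level 13 (the tree spans levels 0 through 13, i.e. 14 levels counting the root), so the depth is the number of divisions: log_2(8192) = 13

The recursion tree depth is log_2(8192) = 13. At each level, the problem size is divided by 2, so it takes 13 divisions to reduce to a base case of size 1. The algorithm makes 2 recursive calls at each level.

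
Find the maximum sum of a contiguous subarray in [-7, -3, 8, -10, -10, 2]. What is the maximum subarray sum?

Using Kadane's algorithm on [-7, -3, 8, -10, -10, 2]:

Scanning through the array:
Position 1 (value -3): max_ending_here = -3, max_so_far = -3
Position 2 (value 8): max_ending_here = 8, max_so_far = 8
Position 3 (value -10): max_ending_here = -2, max_so_far = 8
Position 4 (value -10): max_ending_here = -10, max_so_far = 8
Position 5 (value 2): max_ending_here = 2, max_so_far = 8

Maximum subarray: [8]
Maximum sum: 8

The maximum subarray is [8] with sum 8. This subarray runs from index 2 to index 2.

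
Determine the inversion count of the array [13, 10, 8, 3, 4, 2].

Finding inversions in [13, 10, 8, 3, 4, 2]:

(0, 1): arr[0]=13 > arr[1]=10
(0, 2): arr[0]=13 > arr[2]=8
(0, 3): arr[0]=13 > arr[3]=3
(0, 4): arr[0]=13 > arr[4]=4
(0, 5): arr[0]=13 > arr[5]=2
(1, 2): arr[1]=10 > arr[2]=8
(1, 3): arr[1]=10 > arr[3]=3
(1, 4): arr[1]=10 > arr[4]=4
(1, 5): arr[1]=10 > arr[5]=2
(2, 3): arr[2]=8 > arr[3]=3
(2, 4): arr[2]=8 > arr[4]=4
(2, 5): arr[2]=8 > arr[5]=2
(3, 5): arr[3]=3 > arr[5]=2
(4, 5): arr[4]=4 > arr[5]=2

Total inversions: 14

The array has 14 inversion(s): (0,1), (0,2), (0,3), (0,4), (0,5), (1,2), (1,3), (1,4), (1,5), (2,3), (2,4), (2,5), (3,5), (4,5). Each pair (i,j) satisfies i < j and arr[i] > arr[j].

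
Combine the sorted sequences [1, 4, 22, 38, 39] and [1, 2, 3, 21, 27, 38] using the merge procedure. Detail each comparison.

Merging process:

Compare 1 vs 1: take 1 from left. Merged: [1]
Compare 4 vs 1: take 1 from right. Merged: [1, 1]
Compare 4 vs 2: take 2 from right. Merged: [1, 1, 2]
Compare 4 vs 3: take 3 from right. Merged: [1, 1, 2, 3]
Compare 4 vs 21: take 4 from left. Merged: [1, 1, 2, 3, 4]
Compare 22 vs 21: take 21 from right. Merged: [1, 1, 2, 3, 4, 21]
Compare 22 vs 27: take 22 from left. Merged: [1, 1, 2, 3, 4, 21, 22]
Compare 38 vs 27: take 27 from right. Merged: [1, 1, 2, 3, 4, 21, 22, 27]
Compare 38 vs 38: take 38 from left. Merged: [1, 1, 2, 3, 4, 21, 22, 27, 38]
Compare 39 vs 38: take 38 from right. Merged: [1, 1, 2, 3, 4, 21, 22, 27, 38, 38]
Append remaining from left: [39]. Merged: [1, 1, 2, 3, 4, 21, 22, 27, 38, 38, 39]

Final merged array: [1, 1, 2, 3, 4, 21, 22, 27, 38, 38, 39]
Total comparisons: 10

The merged array is [1, 1, 2, 3, 4, 21, 22, 27, 38, 38, 39], requiring 10 comparisons. The merge step runs in O(n) time where n is the total number of elements.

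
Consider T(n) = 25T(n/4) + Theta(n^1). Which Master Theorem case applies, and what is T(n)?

Master Theorem for T(n) = 25T(n/4) + O(n^1):

a = 25, b = 4, c = 1
log_b(a) = log_4(25) = 2.3219

Case 1: c = 1 < log_4(25) = 2.3219
T(n) = O(n^(log_4 25))

For T(n) = 25T(n/4) + O(n^1): log_4(25) = 2.3219. This is Case 1 of the Master Theorem (c < log_b(a), work dominated by leaves), giving O(n^(log_4 25)).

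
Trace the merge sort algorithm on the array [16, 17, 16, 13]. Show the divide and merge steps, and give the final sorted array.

Merge sort trace:

Split: [16, 17, 16, 13] -> [16, 17] and [16, 13]
  Split: [16, 17] -> [16] and [17]
  Merge: [16] + [17] -> [16, 17]
  Split: [16, 13] -> [16] and [13]
  Merge: [16] + [13] -> [13, 16]
Merge: [16, 17] + [13, 16] -> [13, 16, 16, 17]

Final sorted array: [13, 16, 16, 17]

The merge sort proceeds by recursively splitting the array and merging sorted halves.
After all merges, the sorted array is [13, 16, 16, 17].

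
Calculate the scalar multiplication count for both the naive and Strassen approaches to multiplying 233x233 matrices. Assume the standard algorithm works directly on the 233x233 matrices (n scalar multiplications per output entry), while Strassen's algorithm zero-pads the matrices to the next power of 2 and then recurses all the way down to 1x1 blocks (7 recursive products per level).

Matrix multiplication for 233x233 matrices:

Strassen's algorithm requires power-of-2 dimensions. Pad 233x233 to 256x256 (next power of 2).

Standard algorithm: 233^3 = 12649337 multiplications
Strassen's algorithm: 7^(log2(256)) = 7^8 = 5764801 multiplications
Savings: 12649337 - 5764801 = 6884536 multiplications

Standard: 12649337 multiplications (233^3). Strassen: 5764801 multiplications (7^8, after padding to 256x256). Strassen reduces 8 recursive multiplications to 7 at each level.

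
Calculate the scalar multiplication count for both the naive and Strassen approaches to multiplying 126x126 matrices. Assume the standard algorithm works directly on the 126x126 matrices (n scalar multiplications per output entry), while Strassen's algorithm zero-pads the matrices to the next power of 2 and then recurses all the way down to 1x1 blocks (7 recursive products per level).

Matrix multiplication for 126x126 matrices:

Strassen's algorithm requires power-of-2 dimensions. Pad 126x126 to 128x128 (next power of 2).

Standard algorithm: 126^3 = 2000376 multiplications
Strassen's algorithm: 7^(log2(128)) = 7^7 = 823543 multiplications
Savings: 2000376 - 823543 = 1176833 multiplications

Standard: 2000376 multiplications (126^3). Strassen: 823543 multiplications (7^7, after padding to 128x128). Strassen reduces 8 recursive multiplications to 7 at each level.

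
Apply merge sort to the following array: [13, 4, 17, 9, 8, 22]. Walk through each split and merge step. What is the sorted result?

Merge sort trace:

Split: [13, 4, 17, 9, 8, 22] -> [13, 4, 17] and [9, 8, 22]
  Split: [13, 4, 17] -> [13] and [4, 17]
    Split: [4, 17] -> [4] and [17]
    Merge: [4] + [17] -> [4, 17]
  Merge: [13] + [4, 17] -> [4, 13, 17]
  Split: [9, 8, 22] -> [9] and [8, 22]
    Split: [8, 22] -> [8] and [22]
    Merge: [8] + [22] -> [8, 22]
  Merge: [9] + [8, 22] -> [8, 9, 22]
Merge: [4, 13, 17] + [8, 9, 22] -> [4, 8, 9, 13, 17, 22]

Final sorted array: [4, 8, 9, 13, 17, 22]

The merge sort proceeds by recursively splitting the array and merging sorted halves.
After all merges, the sorted array is [4, 8, 9, 13, 17, 22].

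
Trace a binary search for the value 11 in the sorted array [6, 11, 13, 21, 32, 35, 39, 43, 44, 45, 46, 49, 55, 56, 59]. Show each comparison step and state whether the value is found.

Binary search for 11 in [6, 11, 13, 21, 32, 35, 39, 43, 44, 45, 46, 49, 55, 56, 59]:

lo=0, hi=14, mid=7, arr[mid]=43 -> 43 > 11, search left half
lo=0, hi=6, mid=3, arr[mid]=21 -> 21 > 11, search left half
lo=0, hi=2, mid=1, arr[mid]=11 -> Found target at index 1!

Binary search finds 11 at index 1 after 3 comparisons. The search repeatedly halves the search space by comparing with the middle element.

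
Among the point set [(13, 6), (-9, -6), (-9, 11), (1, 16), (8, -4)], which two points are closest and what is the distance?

Computing all pairwise distances among 5 points:

d((13, 6), (-9, -6)) = 25.0599
d((13, 6), (-9, 11)) = 22.561
d((13, 6), (1, 16)) = 15.6205
d((13, 6), (8, -4)) = 11.1803 <-- minimum
d((-9, -6), (-9, 11)) = 17.0
d((-9, -6), (1, 16)) = 24.1661
d((-9, -6), (8, -4)) = 17.1172
d((-9, 11), (1, 16)) = 11.1803 <-- minimum
d((-9, 11), (8, -4)) = 22.6716
d((1, 16), (8, -4)) = 21.1896

Minimum distance: 11.1803 (tie among 2 pairs: (13, 6) and (8, -4); (-9, 11) and (1, 16))

The minimum Euclidean distance is 11.1803. There is a tie: 2 pairs achieve this minimum — (13, 6) and (8, -4); (-9, 11) and (1, 16). Any of these is a valid closest pair. For 5 points, brute-force pairwise comparison is shown above. For large n, the divide-and-conquer algorithm (sort by x, recurse on halves, check the dividing strip) achieves O(n log n).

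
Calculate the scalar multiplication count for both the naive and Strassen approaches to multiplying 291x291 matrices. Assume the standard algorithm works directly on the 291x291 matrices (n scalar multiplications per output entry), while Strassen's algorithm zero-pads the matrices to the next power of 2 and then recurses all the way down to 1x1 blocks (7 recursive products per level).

Matrix multiplication for 291x291 matrices:

Strassen's algorithm requires power-of-2 dimensions. Pad 291x291 to 512x512 (next power of 2).

Standard algorithm: 291^3 = 24642171 multiplications
Strassen's algorithm: 7^(log2(512)) = 7^9 = 40353607 multiplications
Difference: 24642171 - 40353607 = -15711436 (Strassen uses MORE here due to padding overhead — for small or just-over-power-of-2 n, padding can outweigh the per-level savings)

Standard: 24642171 multiplications (291^3). Strassen: 40353607 multiplications (7^9, after padding to 512x512). Strassen reduces 8 recursive multiplications to 7 at each level.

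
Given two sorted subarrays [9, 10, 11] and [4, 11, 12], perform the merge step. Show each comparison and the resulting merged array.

Merging process:

Compare 9 vs 4: take 4 from right. Merged: [4]
Compare 9 vs 11: take 9 from left. Merged: [4, 9]
Compare 10 vs 11: take 10 from left. Merged: [4, 9, 10]
Compare 11 vs 11: take 11 from left. Merged: [4, 9, 10, 11]
Append remaining from right: [11, 12]. Merged: [4, 9, 10, 11, 11, 12]

Final merged array: [4, 9, 10, 11, 11, 12]
Total comparisons: 4

The merged array is [4, 9, 10, 11, 11, 12], requiring 4 comparisons. The merge step runs in O(n) time where n is the total number of elements.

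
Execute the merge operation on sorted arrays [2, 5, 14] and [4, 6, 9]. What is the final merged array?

Merging process:

Compare 2 vs 4: take 2 from left. Merged: [2]
Compare 5 vs 4: take 4 from right. Merged: [2, 4]
Compare 5 vs 6: take 5 from left. Merged: [2, 4, 5]
Compare 14 vs 6: take 6 from right. Merged: [2, 4, 5, 6]
Compare 14 vs 9: take 9 from right. Merged: [2, 4, 5, 6, 9]
Append remaining from left: [14]. Merged: [2, 4, 5, 6, 9, 14]

Final merged array: [2, 4, 5, 6, 9, 14]
Total comparisons: 5

The merged array is [2, 4, 5, 6, 9, 14], requiring 5 comparisons. The merge step runs in O(n) time where n is the total number of elements.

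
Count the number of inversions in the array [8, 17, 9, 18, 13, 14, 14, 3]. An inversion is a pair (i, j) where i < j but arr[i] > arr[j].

Finding inversions in [8, 17, 9, 18, 13, 14, 14, 3]:

(0, 7): arr[0]=8 > arr[7]=3
(1, 2): arr[1]=17 > arr[2]=9
(1, 4): arr[1]=17 > arr[4]=13
(1, 5): arr[1]=17 > arr[5]=14
(1, 6): arr[1]=17 > arr[6]=14
(1, 7): arr[1]=17 > arr[7]=3
(2, 7): arr[2]=9 > arr[7]=3
(3, 4): arr[3]=18 > arr[4]=13
(3, 5): arr[3]=18 > arr[5]=14
(3, 6): arr[3]=18 > arr[6]=14
(3, 7): arr[3]=18 > arr[7]=3
(4, 7): arr[4]=13 > arr[7]=3
(5, 7): arr[5]=14 > arr[7]=3
(6, 7): arr[6]=14 > arr[7]=3

Total inversions: 14

The array has 14 inversion(s): (0,7), (1,2), (1,4), (1,5), (1,6), (1,7), (2,7), (3,4), (3,5), (3,6), (3,7), (4,7), (5,7), (6,7). Each pair (i,j) satisfies i < j and arr[i] > arr[j].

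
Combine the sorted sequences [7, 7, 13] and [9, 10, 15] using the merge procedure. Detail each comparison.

Merging process:

Compare 7 vs 9: take 7 from left. Merged: [7]
Compare 7 vs 9: take 7 from left. Merged: [7, 7]
Compare 13 vs 9: take 9 from right. Merged: [7, 7, 9]
Compare 13 vs 10: take 10 from right. Merged: [7, 7, 9, 10]
Compare 13 vs 15: take 13 from left. Merged: [7, 7, 9, 10, 13]
Append remaining from right: [15]. Merged: [7, 7, 9, 10, 13, 15]

Final merged array: [7, 7, 9, 10, 13, 15]
Total comparisons: 5

The merged array is [7, 7, 9, 10, 13, 15], requiring 5 comparisons. The merge step runs in O(n) time where n is the total number of elements.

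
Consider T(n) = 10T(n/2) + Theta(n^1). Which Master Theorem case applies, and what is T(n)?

Master Theorem for T(n) = 10T(n/2) + O(n^1):

a = 10, b = 2, c = 1
log_b(a) = log_2(10) = 3.3219

Case 1: c = 1 < log_2(10) = 3.3219
T(n) = O(n^(log_2 10))

For T(n) = 10T(n/2) + O(n^1): log_2(10) = 3.3219. This is Case 1 of the Master Theorem (c < log_b(a), work dominated by leaves), giving O(n^(log_2 10)).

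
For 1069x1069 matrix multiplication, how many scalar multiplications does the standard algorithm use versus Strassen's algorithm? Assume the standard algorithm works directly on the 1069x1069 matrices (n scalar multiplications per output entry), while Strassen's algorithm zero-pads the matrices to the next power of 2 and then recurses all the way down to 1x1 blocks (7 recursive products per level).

Matrix multiplication for 1069x1069 matrices:

Strassen's algorithm requires power-of-2 dimensions. Pad 1069x1069 to 2048x2048 (next power of 2).

Standard algorithm: 1069^3 = 1221611509 multiplications
Strassen's algorithm: 7^(log2(2048)) = 7^11 = 1977326743 multiplications
Difference: 1221611509 - 1977326743 = -755715234 (Strassen uses MORE here due to padding overhead — for small or just-over-power-of-2 n, padding can outweigh the per-level savings)

Standard: 1221611509 multiplications (1069^3). Strassen: 1977326743 multiplications (7^11, after padding to 2048x2048). Strassen reduces 8 recursive multiplications to 7 at each level.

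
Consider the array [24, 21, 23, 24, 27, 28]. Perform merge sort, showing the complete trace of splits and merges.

Merge sort trace:

Split: [24, 21, 23, 24, 27, 28] -> [24, 21, 23] and [24, 27, 28]
  Split: [24, 21, 23] -> [24] and [21, 23]
    Split: [21, 23] -> [21] and [23]
    Merge: [21] + [23] -> [21, 23]
  Merge: [24] + [21, 23] -> [21, 23, 24]
  Split: [24, 27, 28] -> [24] and [27, 28]
    Split: [27, 28] -> [27] and [28]
    Merge: [27] + [28] -> [27, 28]
  Merge: [24] + [27, 28] -> [24, 27, 28]
Merge: [21, 23, 24] + [24, 27, 28] -> [21, 23, 24, 24, 27, 28]

Final sorted array: [21, 23, 24, 24, 27, 28]

The merge sort proceeds by recursively splitting the array and merging sorted halves.
After all merges, the sorted array is [21, 23, 24, 24, 27, 28].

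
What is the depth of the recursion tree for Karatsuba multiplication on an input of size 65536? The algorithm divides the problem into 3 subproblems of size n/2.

For divide and conquer with division factor 2:

Problem sizes at each level:
Level 0: 65536
Level 1: 32768
Level 2: 16384
Level 3: 8192
Level 4: 4096
Level 5: 2048
Level 6: 1024
Level 7: 512
Level 8: 256
Level 9: 128
Level 10: 64
Level 11: 32
Level 12: 16
Level 13: 8
Level 14: 4
Level 15: 2
Level 16: 1

The root is level 0 and the size-1 base case is level 16 (the tree spans levels 0 through 16, i.e. 17 levels counting the root), so the depth is the number of divisions: log_2(65536) = 16

The recursion tree depth is log_2(65536) = 16. At each level, the problem size is divided by 2, so it takes 16 divisions to reduce to a base case of size 1. The algorithm makes 3 recursive calls at each level.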